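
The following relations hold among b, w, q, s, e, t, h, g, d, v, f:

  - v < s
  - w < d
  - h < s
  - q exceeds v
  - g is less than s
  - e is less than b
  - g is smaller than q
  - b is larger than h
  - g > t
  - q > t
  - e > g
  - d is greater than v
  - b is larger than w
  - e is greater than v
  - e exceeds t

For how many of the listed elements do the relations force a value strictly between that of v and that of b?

Chaining upward from v reaches: q, d, s, e.
Chaining downward from b reaches: t, h, g, w, e.
Strictly between v and b are those in both lists: e — 1 element.

1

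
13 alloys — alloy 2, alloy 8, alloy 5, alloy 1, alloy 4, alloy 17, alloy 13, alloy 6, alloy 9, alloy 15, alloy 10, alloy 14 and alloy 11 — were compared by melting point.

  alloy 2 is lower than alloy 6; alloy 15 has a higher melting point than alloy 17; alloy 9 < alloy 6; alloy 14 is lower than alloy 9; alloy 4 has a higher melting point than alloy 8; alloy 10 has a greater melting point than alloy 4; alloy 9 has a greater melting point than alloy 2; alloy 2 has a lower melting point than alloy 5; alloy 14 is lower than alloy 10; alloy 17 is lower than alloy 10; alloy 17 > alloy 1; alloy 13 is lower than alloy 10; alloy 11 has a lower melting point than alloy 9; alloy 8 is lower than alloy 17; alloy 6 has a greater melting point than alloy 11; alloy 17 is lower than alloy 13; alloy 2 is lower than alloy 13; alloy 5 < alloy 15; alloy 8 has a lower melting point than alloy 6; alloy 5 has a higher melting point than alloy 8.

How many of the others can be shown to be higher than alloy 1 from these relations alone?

4

From alloy 1 the given relations immediately reach alloy 17.
From those, alloy 15, alloy 13, alloy 10 — 4 in total.
Nothing else is reachable above alloy 1; 4 in all.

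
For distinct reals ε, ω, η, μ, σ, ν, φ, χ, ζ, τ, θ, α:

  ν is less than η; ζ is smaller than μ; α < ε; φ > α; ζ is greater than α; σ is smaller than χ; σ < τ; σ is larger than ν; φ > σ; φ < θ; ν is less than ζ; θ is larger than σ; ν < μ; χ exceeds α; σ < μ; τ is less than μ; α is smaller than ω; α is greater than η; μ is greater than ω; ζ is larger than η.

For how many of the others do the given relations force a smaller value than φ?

Directly below φ: σ, α.
One step further: ν, η (4 so far).
No other element is forced below φ by the given relations, so the count is 4.

4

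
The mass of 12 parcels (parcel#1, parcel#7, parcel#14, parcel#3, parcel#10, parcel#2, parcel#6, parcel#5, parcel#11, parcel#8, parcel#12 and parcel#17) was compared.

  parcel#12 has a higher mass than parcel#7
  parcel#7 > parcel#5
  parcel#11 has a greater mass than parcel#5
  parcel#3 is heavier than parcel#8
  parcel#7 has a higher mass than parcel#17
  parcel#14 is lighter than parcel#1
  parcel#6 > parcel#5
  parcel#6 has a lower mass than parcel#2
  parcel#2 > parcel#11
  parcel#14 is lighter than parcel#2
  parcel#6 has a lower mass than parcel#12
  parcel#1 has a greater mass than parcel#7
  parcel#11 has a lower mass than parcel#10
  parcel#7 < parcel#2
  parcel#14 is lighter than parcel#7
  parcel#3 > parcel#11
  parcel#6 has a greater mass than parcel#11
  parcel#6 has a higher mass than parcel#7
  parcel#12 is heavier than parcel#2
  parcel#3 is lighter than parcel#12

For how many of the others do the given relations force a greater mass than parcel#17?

5

Directly above parcel#17: parcel#7.
One step further: parcel#6, parcel#2, parcel#12, parcel#1 (5 so far).
No other element is forced above parcel#17 by the given relations, so the count is 5.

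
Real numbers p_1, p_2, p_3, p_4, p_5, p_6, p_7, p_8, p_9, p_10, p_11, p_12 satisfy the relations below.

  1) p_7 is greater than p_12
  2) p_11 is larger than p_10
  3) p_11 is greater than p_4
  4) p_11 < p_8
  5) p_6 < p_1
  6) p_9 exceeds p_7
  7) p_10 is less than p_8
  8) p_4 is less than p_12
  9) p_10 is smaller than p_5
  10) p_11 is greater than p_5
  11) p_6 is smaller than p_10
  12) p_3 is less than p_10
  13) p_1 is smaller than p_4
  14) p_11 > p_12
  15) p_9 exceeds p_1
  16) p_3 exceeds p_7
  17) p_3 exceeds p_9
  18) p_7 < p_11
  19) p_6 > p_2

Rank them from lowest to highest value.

Nothing is placed below p_2, so it is least; from there p_2 < p_6; p_6 < p_1; p_1 < p_4; p_4 < p_12; p_12 < p_7; p_7 < p_9; p_9 < p_3; p_3 < p_10; p_10 < p_5; p_5 < p_11; p_11 < p_8, each given directly.

p_2 < p_6 < p_1 < p_4 < p_12 < p_7 < p_9 < p_3 < p_10 < p_5 < p_11 < p_8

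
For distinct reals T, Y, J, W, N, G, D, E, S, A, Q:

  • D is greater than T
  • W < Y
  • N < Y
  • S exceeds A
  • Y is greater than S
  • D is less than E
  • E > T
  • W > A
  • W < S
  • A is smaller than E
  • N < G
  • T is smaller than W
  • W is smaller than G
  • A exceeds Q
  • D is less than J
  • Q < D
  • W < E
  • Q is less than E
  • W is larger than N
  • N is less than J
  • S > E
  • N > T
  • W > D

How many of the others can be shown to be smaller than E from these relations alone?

From E the given relations immediately reach T, Q, D, A, W.
From those, N — 6 in total.
Nothing else is reachable below E; 6 in all.

6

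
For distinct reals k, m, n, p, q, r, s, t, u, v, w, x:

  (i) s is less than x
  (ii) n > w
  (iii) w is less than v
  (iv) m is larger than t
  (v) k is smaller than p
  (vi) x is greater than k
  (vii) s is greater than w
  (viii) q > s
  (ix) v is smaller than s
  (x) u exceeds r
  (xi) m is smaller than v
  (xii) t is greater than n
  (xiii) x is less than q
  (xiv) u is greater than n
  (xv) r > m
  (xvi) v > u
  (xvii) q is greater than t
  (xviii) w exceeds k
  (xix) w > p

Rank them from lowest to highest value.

k < p < w < n < t < m < r < u < v < s < x < q

Each adjacent pair is fixed by a given relation: k < p; p < w; w < n; n < t; t < m; m < r; r < u; u < v; v < s; s < x; x < q. Chaining them end to end gives the full order.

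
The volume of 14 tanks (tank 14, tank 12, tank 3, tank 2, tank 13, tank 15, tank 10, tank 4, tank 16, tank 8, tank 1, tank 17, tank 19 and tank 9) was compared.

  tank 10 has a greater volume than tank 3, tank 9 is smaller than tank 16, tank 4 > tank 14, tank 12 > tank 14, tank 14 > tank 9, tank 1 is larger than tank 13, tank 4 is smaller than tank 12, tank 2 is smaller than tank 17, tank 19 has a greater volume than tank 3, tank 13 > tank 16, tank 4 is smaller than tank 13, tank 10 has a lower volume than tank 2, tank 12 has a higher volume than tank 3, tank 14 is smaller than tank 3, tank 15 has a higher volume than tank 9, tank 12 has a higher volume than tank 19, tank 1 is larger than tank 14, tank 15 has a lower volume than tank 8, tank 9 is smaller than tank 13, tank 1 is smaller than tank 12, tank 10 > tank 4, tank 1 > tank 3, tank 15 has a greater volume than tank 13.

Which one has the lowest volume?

tank 9

tank 16 is not least since tank 9 < tank 16; tank 14 is not least since tank 9 < tank 14; tank 3 is not least since tank 14 < tank 3; tank 4 is not least since tank 14 < tank 4; tank 10 is not least since tank 4 < tank 10; tank 2 is not least since tank 10 < tank 2; tank 13 is not least since tank 9 < tank 13; tank 15 is not least since tank 9 < tank 15; tank 1 is not least since tank 3 < tank 1; tank 19 is not least since tank 3 < tank 19; tank 17 is not least since tank 2 < tank 17; tank 12 is not least since tank 4 < tank 12; tank 8 is not least since tank 15 < tank 8.
Only tank 9 has nothing below it, so tank 9 is the lowest volume.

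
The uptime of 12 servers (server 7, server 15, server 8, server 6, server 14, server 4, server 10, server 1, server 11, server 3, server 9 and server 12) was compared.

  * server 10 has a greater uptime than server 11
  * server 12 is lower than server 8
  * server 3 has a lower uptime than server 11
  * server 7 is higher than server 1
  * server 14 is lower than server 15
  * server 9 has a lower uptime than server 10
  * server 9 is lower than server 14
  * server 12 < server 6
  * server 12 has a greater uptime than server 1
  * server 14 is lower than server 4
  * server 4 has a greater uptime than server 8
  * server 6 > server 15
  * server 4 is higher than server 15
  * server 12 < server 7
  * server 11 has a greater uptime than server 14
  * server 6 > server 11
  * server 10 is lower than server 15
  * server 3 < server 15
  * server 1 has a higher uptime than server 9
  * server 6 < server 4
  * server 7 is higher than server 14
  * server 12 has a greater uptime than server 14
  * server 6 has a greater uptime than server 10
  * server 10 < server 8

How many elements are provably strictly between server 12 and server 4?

Chaining upward from server 12 reaches: server 8, server 7, server 6.
Chaining downward from server 4 reaches: server 9, server 1, server 14, server 3, server 11, server 10, server 15, server 8, server 6.
Strictly between server 12 and server 4 are those in both lists: server 8, server 6 — 2 elements.

2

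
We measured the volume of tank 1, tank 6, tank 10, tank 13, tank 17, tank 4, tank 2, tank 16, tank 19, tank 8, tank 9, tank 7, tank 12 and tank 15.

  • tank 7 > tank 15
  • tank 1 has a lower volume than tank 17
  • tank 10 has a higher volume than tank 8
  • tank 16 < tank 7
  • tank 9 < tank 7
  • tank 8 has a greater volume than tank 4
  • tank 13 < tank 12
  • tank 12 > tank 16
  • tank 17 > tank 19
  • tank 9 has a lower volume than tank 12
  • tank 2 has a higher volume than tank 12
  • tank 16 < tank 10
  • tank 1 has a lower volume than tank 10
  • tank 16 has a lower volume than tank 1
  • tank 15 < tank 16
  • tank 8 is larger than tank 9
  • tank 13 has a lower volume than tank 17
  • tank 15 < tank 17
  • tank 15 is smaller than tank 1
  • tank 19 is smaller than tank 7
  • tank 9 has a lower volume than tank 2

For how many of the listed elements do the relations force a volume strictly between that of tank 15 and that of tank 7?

The relations place tank 15 below tank 7. An element lies strictly between them when it is forced above tank 15 and also forced below tank 7.
Above tank 15: {tank 16, tank 12, tank 1, tank 10, tank 2, tank 17}. Below tank 7: {tank 16, tank 19, tank 9}.
Intersection: {tank 16} — 1.

1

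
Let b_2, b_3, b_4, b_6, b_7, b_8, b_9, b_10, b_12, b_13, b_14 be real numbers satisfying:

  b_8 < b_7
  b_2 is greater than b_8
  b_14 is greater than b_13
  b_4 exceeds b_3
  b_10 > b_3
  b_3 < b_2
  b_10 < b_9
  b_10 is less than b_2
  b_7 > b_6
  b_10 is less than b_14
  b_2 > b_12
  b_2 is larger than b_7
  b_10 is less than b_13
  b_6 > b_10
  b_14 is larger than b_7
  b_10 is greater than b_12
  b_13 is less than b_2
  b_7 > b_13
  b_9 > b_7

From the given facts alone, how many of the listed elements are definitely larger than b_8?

4

The elements the relations force above b_8 are b_7, b_2, b_14, b_9 — no chain reaches any other.
That is 4.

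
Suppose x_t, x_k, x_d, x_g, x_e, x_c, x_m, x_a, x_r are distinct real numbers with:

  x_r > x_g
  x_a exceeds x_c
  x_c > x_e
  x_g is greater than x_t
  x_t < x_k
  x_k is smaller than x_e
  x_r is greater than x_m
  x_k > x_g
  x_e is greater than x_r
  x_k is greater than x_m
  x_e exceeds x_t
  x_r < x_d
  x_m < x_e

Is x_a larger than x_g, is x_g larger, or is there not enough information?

x_g < x_r and x_r < x_e give x_g < x_e.
With x_e < x_c: x_g < x_r < x_e < x_c.
Then x_c < x_a extends the chain to x_a.
So x_a is larger.

x_a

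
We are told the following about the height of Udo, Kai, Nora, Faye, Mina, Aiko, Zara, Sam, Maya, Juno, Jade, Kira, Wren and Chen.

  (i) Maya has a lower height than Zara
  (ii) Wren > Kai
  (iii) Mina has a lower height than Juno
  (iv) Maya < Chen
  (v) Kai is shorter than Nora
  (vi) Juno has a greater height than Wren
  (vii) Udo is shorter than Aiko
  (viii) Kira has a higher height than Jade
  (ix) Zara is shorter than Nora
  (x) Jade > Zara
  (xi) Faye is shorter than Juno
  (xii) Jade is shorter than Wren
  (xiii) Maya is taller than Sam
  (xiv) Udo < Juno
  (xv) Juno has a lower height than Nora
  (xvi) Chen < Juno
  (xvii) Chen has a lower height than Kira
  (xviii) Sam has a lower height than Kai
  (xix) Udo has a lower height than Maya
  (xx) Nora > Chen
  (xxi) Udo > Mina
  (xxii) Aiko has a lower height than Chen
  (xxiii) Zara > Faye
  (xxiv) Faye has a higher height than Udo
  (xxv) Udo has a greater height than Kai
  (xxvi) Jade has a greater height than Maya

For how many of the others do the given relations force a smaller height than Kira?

From Kira the given relations immediately reach Chen, Jade.
From those, Maya, Zara, Aiko — 5 in total.
From those, Sam, Udo, Faye — 8 in total.
From those, Mina, Kai — 10 in total.
Nothing else is reachable below Kira; 10 in all.

10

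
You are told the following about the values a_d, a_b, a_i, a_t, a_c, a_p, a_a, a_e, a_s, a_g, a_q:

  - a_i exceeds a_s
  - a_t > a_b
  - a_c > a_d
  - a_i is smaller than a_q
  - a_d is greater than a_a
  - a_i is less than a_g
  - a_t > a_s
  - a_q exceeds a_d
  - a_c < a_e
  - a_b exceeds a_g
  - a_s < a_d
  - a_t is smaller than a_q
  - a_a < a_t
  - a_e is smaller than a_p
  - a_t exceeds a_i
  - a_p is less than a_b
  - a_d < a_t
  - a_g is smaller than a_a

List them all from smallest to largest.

a_s < a_i < a_g < a_a < a_d < a_c < a_e < a_p < a_b < a_t < a_q

Nothing is placed below a_s, so it is least; from there a_s < a_i; a_i < a_g; a_g < a_a; a_a < a_d; a_d < a_c; a_c < a_e; a_e < a_p; a_p < a_b; a_b < a_t; a_t < a_q, each given directly.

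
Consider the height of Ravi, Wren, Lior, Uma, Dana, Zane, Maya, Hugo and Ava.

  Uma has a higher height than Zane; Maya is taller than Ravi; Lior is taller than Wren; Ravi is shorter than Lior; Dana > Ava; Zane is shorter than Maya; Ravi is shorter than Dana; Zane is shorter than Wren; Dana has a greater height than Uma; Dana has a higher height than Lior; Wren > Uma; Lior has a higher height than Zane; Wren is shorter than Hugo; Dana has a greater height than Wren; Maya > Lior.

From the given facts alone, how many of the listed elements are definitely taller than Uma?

The elements the relations force above Uma are Wren, Lior, Hugo, Dana, Maya — no chain reaches any other.
That is 5.

5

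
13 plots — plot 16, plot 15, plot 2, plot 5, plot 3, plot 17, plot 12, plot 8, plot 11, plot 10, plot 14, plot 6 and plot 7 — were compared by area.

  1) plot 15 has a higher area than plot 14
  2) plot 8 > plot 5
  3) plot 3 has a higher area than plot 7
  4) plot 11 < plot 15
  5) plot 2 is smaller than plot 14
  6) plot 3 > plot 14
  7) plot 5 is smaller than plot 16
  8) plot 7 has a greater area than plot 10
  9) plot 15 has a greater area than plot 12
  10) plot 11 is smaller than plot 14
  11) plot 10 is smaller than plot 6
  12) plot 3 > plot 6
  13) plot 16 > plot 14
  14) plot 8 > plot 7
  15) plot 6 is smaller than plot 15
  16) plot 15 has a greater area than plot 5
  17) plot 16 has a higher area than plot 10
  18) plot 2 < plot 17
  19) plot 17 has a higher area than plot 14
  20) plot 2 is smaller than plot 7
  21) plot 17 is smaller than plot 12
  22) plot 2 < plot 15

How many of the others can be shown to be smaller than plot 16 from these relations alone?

5

The elements the relations force below plot 16 are plot 2, plot 11, plot 10, plot 14, plot 5 — no chain reaches any other.
That is 5.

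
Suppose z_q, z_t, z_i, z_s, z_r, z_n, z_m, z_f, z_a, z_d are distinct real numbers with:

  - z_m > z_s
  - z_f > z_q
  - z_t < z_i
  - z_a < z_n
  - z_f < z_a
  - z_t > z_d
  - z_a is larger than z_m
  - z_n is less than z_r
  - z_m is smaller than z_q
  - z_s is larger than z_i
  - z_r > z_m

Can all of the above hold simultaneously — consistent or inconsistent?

consistent

Every relation is compatible with z_d < z_t < z_i < z_s < z_m < z_q < z_f < z_a < z_n < z_r; the set is consistent.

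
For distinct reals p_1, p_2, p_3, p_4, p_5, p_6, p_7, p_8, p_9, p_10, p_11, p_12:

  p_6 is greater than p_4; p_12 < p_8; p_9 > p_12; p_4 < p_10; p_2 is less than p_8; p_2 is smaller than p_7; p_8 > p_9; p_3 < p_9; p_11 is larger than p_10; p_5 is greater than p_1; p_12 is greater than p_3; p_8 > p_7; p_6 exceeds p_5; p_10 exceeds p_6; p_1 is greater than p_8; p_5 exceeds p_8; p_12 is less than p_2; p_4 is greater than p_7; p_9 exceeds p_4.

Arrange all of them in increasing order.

Nothing is placed below p_3, so it is least; from there p_3 < p_12; p_12 < p_2; p_2 < p_7; p_7 < p_4; p_4 < p_9; p_9 < p_8; p_8 < p_1; p_1 < p_5; p_5 < p_6; p_6 < p_10; p_10 < p_11, each given directly.

p_3 < p_12 < p_2 < p_7 < p_4 < p_9 < p_8 < p_1 < p_5 < p_6 < p_10 < p_11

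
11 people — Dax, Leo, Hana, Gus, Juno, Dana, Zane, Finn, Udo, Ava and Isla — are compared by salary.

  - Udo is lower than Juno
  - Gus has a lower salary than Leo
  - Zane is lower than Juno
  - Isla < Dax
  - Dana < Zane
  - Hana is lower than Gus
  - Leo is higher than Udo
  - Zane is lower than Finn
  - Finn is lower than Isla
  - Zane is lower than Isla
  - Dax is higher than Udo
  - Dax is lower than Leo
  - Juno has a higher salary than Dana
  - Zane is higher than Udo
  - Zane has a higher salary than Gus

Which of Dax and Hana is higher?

Hana < Gus and Gus < Zane give Hana < Zane.
Then Zane < Finn extends the chain to Finn.
Then Finn < Isla extends the chain to Isla.
Then Isla < Dax extends the chain to Dax.
So Hana < Dax; Dax is the higher of the two.

Dax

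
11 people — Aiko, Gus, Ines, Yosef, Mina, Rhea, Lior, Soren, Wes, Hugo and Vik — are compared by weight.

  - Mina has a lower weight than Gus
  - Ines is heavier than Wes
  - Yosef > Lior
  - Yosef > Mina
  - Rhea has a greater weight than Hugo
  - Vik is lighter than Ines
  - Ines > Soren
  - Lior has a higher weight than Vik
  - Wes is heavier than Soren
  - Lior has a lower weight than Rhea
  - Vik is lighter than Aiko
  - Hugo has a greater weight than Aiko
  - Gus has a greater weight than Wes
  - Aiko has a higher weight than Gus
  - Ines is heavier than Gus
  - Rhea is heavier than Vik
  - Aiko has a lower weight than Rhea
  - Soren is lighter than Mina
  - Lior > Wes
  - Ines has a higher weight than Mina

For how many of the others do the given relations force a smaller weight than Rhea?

From Rhea the given relations immediately reach Vik, Lior, Aiko, Hugo.
From those, Wes, Gus — 6 in total.
From those, Soren, Mina — 8 in total.
No other element is forced below Rhea by the given relations, so the count is 8.

8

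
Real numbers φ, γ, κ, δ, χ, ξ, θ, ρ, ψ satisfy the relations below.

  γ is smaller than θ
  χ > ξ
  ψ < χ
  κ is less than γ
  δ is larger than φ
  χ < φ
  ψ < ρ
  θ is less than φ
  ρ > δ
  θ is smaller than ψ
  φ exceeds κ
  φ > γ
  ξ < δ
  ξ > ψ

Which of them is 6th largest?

ψ

Piecing the relations together gives one ordering: κ < γ < θ < ψ < ξ < χ < φ < δ < ρ.
The 6th largest is ψ.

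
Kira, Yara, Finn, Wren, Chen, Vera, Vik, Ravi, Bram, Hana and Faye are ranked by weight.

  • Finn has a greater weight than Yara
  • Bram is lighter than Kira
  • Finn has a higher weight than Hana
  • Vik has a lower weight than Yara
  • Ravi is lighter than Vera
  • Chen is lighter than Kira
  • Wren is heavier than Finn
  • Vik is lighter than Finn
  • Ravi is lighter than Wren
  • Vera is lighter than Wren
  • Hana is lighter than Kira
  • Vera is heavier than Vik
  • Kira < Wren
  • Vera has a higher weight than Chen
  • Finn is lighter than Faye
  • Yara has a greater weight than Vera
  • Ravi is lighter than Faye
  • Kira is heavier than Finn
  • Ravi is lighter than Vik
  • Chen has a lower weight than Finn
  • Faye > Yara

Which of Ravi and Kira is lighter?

The relevant relations are Ravi < Vik; Vik < Vera; Vera < Yara; Yara < Finn; Finn < Kira.
Together: Ravi < Vik < Vera < Yara < Finn < Kira.
So Ravi < Kira; Ravi is the lighter of the two.

Ravi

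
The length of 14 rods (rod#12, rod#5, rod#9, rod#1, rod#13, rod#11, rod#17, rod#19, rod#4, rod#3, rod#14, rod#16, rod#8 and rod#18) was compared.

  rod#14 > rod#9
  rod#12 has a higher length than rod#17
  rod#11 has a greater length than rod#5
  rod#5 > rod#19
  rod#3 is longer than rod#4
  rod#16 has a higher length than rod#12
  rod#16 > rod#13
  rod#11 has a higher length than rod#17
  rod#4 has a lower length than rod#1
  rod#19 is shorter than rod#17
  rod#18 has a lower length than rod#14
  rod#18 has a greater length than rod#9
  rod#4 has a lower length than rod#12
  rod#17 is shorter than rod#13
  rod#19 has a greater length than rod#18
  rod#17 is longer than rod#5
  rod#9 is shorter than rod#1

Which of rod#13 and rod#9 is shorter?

The relevant relations are rod#9 < rod#18; rod#18 < rod#19; rod#19 < rod#5; rod#5 < rod#17; rod#17 < rod#13.
Chaining these gives rod#9 < rod#18 < rod#19 < rod#5 < rod#17 < rod#13.
So rod#9 < rod#13; rod#9 is the shorter of the two.

rod#9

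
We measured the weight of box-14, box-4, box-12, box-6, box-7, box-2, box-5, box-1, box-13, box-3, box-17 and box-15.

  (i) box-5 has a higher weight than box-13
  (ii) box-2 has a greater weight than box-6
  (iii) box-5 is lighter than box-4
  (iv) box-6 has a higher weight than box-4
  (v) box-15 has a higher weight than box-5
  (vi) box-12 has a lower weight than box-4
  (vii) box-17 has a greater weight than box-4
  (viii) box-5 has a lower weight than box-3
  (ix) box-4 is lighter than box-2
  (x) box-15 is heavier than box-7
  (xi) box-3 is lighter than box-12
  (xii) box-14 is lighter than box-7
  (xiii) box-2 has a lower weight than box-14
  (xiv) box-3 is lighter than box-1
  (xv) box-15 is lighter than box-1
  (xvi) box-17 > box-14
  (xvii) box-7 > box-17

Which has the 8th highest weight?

The consecutive relations fix a unique order: box-13 < box-5 < box-3 < box-12 < box-4 < box-6 < box-2 < box-14 < box-17 < box-7 < box-15 < box-1.
The 8th largest is box-4.

box-4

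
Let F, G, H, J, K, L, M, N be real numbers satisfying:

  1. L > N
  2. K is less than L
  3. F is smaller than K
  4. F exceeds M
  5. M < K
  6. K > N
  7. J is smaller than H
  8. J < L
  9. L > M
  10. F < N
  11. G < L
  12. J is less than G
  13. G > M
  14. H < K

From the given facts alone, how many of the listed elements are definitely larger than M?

5

The elements the relations force above M are G, F, N, K, L — no chain reaches any other.
That is 5.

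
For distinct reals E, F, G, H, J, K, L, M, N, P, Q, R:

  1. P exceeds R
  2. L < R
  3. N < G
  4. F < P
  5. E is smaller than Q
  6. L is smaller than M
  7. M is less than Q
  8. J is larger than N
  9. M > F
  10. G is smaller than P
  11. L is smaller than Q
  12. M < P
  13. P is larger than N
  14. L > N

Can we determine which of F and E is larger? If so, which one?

undetermined

Following every chain through F: above F we get M, P, Q.
E is not reached, and no chain runs the other way from E to F.
So the given relations leave the order of F and E undetermined.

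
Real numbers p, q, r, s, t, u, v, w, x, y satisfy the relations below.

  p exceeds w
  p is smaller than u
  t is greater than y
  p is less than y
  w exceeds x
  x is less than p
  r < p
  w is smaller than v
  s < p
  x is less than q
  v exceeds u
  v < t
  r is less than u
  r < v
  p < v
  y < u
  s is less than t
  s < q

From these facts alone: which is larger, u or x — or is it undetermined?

u

Link the given pairs in sequence: x < w; w < p; p < y; y < u.
Chaining these gives x < w < p < y < u.
So u is larger.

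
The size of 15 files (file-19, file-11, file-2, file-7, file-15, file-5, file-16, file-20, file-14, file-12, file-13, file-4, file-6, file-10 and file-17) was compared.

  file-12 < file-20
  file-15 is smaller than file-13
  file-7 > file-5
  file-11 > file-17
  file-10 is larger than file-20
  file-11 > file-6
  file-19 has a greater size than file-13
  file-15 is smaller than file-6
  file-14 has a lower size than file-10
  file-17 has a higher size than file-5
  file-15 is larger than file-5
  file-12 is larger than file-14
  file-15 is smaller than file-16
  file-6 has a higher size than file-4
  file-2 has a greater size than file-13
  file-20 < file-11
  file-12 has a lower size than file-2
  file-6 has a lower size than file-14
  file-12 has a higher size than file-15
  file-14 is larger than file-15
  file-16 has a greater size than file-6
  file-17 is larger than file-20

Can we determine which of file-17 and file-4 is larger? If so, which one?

file-17

Following the relations from file-4: file-4 < file-6 < file-14 < file-12 < file-20 < file-17.
So file-17 is larger.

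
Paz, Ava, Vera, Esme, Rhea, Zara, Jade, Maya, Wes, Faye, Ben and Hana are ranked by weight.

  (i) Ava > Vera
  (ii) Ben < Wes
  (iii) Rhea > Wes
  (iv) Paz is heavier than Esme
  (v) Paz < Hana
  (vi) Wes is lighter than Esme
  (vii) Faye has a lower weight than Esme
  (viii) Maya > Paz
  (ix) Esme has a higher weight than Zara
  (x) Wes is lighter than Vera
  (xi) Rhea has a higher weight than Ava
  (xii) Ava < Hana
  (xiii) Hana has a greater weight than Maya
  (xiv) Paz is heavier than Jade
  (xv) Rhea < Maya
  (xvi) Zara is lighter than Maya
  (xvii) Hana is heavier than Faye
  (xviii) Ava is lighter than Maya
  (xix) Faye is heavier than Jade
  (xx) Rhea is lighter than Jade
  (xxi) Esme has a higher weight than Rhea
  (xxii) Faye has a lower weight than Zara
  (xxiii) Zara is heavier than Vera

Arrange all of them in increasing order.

Nothing is placed below Ben, so it is least; from there Ben < Wes; Wes < Vera; Vera < Ava; Ava < Rhea; Rhea < Jade; Jade < Faye; Faye < Zara; Zara < Esme; Esme < Paz; Paz < Maya; Maya < Hana, each given directly.

Ben < Wes < Vera < Ava < Rhea < Jade < Faye < Zara < Esme < Paz < Maya < Hana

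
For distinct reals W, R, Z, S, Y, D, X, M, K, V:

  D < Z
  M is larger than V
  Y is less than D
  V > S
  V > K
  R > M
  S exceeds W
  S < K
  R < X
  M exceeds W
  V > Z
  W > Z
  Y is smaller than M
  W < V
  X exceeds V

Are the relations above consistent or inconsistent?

Every relation is compatible with Y < D < Z < W < S < K < V < M < R < X; the set is consistent.

consistent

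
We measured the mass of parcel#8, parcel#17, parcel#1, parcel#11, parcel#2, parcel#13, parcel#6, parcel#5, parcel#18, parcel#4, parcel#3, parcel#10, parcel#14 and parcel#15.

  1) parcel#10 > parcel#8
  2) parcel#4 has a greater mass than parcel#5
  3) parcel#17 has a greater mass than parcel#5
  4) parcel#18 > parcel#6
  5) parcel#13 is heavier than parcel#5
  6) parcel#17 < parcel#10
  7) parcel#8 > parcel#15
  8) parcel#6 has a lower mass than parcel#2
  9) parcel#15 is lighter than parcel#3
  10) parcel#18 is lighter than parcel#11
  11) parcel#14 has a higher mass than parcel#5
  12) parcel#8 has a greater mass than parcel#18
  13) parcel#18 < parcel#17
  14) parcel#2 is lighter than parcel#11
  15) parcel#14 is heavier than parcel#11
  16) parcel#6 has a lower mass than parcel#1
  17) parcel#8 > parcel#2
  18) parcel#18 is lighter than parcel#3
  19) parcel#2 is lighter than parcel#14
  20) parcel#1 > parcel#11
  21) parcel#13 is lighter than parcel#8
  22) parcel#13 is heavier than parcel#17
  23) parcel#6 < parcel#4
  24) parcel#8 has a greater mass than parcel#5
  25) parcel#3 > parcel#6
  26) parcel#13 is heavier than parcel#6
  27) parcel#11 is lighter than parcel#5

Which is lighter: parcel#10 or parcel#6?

parcel#6

The relevant relations are parcel#6 < parcel#18; parcel#18 < parcel#11; parcel#11 < parcel#5; parcel#5 < parcel#17; parcel#17 < parcel#13; parcel#13 < parcel#8; parcel#8 < parcel#10.
Chaining these gives parcel#6 < parcel#18 < parcel#11 < parcel#5 < parcel#17 < parcel#13 < parcel#8 < parcel#10.
So parcel#6 < parcel#10; parcel#6 is the lighter of the two.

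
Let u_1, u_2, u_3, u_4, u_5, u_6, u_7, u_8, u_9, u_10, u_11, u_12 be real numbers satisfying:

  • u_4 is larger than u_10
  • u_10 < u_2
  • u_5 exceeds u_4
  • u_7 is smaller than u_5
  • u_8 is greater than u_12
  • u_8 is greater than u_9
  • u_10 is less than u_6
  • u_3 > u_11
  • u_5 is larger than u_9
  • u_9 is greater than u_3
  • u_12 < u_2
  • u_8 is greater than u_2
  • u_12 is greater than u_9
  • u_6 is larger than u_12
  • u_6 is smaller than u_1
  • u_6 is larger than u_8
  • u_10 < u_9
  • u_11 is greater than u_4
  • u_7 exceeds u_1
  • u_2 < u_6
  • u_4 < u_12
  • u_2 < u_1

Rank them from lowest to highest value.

The consecutive links are each given: u_10 < u_4; u_4 < u_11; u_11 < u_3; u_3 < u_9; u_9 < u_12; u_12 < u_2; u_2 < u_8; u_8 < u_6; u_6 < u_1; u_1 < u_7; u_7 < u_5.

u_10 < u_4 < u_11 < u_3 < u_9 < u_12 < u_2 < u_8 < u_6 < u_1 < u_7 < u_5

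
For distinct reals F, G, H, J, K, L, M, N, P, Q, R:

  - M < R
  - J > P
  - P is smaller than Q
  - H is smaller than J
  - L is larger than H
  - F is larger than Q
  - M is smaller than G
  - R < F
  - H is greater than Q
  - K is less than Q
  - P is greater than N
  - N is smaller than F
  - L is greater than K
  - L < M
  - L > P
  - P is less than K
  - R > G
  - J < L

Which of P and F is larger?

F

Link the given pairs in sequence: P < K; K < Q; Q < H; H < J; J < L; L < M; M < G; G < R; R < F.
Together: P < K < Q < H < J < L < M < G < R < F.
So P < F; F is the larger of the two.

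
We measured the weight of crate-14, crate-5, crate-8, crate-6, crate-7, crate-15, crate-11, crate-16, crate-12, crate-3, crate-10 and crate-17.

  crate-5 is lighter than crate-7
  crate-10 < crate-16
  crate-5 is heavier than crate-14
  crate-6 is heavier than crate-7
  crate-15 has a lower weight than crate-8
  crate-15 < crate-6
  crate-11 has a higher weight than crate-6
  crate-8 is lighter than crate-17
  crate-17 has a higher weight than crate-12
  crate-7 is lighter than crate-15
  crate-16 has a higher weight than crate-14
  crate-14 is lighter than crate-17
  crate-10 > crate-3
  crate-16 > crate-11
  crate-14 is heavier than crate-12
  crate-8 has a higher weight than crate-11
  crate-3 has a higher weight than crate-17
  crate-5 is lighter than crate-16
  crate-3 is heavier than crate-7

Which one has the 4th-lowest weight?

crate-7

Piecing the relations together gives one ordering: crate-12 < crate-14 < crate-5 < crate-7 < crate-15 < crate-6 < crate-11 < crate-8 < crate-17 < crate-3 < crate-10 < crate-16.
Counting 4 from the smallest end gives crate-7.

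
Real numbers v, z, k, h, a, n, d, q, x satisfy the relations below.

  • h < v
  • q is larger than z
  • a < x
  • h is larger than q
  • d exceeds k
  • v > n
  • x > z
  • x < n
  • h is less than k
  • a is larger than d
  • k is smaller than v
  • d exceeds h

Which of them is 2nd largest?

n

Chaining the given pairs: z < q < h < k < d < a < x < n < v.
The 2nd largest is n.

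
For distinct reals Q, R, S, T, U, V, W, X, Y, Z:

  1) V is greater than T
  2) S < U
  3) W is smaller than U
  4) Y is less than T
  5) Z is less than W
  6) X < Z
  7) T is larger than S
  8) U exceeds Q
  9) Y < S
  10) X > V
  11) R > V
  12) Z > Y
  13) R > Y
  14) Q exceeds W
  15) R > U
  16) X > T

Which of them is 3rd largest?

Q

The consecutive relations fix a unique order: Y < S < T < V < X < Z < W < Q < U < R.
Counting 3 from the largest end gives Q.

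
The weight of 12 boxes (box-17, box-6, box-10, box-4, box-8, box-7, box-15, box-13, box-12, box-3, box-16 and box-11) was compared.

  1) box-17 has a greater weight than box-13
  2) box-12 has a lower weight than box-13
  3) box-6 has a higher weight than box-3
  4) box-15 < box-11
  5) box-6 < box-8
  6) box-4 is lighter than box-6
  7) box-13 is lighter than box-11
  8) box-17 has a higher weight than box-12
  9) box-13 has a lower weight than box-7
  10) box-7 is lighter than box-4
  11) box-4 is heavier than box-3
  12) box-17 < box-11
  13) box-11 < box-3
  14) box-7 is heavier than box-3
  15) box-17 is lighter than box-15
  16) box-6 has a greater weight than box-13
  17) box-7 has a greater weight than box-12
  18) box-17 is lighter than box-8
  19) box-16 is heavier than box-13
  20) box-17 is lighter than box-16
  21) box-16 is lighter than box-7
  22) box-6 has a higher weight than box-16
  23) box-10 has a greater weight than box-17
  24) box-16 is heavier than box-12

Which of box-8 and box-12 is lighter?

box-12

The relevant relations are box-12 < box-13; box-13 < box-17; box-17 < box-15; box-15 < box-11; box-11 < box-3; box-3 < box-7; box-7 < box-4; box-4 < box-6; box-6 < box-8.
Chaining these gives box-12 < box-13 < box-17 < box-15 < box-11 < box-3 < box-7 < box-4 < box-6 < box-8.
So box-12 < box-8; box-12 is the lighter of the two.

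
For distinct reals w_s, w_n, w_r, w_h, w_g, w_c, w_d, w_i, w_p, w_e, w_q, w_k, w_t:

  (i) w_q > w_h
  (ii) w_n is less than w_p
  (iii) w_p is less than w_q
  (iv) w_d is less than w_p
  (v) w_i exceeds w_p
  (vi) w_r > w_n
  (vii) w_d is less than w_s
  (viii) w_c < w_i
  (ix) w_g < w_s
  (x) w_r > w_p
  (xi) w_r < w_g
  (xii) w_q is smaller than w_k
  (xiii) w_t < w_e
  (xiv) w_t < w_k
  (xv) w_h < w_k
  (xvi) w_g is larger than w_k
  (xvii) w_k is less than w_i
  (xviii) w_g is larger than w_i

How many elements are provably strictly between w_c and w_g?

1

Chaining upward from w_c reaches: w_i, w_s.
Chaining downward from w_g reaches: w_n, w_d, w_t, w_p, w_h, w_q, w_k, w_i, w_r.
Strictly between w_c and w_g are those in both lists: w_i — 1 element.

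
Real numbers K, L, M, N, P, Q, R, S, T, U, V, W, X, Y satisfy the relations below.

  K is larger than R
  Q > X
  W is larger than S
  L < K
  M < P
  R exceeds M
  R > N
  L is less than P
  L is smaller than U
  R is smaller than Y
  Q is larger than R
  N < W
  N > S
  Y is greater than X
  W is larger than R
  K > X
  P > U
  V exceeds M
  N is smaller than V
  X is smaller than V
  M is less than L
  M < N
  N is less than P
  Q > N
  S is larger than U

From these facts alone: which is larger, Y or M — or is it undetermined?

M < L and L < U give M < U.
Then U < S extends the chain to S.
Then S < N extends the chain to N.
Then N < R extends the chain to R.
Then R < Y extends the chain to Y.
So Y is larger.

Y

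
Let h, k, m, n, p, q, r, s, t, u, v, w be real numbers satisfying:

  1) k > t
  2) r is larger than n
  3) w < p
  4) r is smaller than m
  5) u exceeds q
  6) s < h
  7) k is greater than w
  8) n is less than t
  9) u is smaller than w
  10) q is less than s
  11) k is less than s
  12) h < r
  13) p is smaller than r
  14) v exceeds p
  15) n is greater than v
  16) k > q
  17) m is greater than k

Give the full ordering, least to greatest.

Nothing is placed below q, so it is least; from there q < u; u < w; w < p; p < v; v < n; n < t; t < k; k < s; s < h; h < r; r < m, each given directly.

q < u < w < p < v < n < t < k < s < h < r < m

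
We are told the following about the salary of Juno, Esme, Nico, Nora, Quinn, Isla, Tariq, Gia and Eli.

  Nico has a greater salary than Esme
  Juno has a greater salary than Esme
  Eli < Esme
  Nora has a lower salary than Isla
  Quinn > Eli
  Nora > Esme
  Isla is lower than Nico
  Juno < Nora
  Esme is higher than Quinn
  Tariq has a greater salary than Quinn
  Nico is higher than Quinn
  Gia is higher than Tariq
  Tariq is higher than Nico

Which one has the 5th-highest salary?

Chaining the given pairs: Eli < Quinn < Esme < Juno < Nora < Isla < Nico < Tariq < Gia.
Counting 5 from the largest end gives Nora.

Nora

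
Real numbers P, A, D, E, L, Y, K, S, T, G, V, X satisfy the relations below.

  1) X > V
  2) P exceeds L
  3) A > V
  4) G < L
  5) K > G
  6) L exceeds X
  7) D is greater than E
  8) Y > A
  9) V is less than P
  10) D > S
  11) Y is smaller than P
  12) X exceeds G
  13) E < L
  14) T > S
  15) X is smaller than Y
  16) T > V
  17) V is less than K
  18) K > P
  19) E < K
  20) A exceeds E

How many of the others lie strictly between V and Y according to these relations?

2

Chaining upward from V reaches: A, X, T, L, P, K.
Chaining downward from Y reaches: E, G, A, X.
Strictly between V and Y are those in both lists: A, X — 2 elements.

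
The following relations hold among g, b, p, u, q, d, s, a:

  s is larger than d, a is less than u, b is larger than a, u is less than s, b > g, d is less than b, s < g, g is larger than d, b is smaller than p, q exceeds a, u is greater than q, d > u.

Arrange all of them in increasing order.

Each adjacent pair is fixed by a given relation: a < q; q < u; u < d; d < s; s < g; g < b; b < p. Chaining them end to end gives the full order.

a < q < u < d < s < g < b < p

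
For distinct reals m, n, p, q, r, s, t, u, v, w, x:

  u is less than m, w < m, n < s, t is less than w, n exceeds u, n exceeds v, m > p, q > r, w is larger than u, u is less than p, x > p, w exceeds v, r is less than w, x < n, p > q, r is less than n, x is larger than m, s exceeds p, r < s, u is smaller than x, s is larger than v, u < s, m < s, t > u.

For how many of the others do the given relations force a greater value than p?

4

The elements the relations force above p are m, x, n, s — no chain reaches any other.
That is 4.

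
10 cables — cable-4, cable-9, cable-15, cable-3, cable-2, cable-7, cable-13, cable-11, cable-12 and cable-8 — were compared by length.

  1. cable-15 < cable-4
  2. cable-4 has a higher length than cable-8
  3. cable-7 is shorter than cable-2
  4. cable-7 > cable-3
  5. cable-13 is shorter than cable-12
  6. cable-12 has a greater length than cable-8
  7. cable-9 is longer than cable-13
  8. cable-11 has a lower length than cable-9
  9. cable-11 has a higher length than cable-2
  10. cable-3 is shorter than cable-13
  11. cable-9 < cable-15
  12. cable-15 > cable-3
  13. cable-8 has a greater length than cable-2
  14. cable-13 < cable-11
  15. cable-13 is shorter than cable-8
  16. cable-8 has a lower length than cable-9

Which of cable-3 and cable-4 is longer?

Link the given pairs in sequence: cable-3 < cable-7; cable-7 < cable-2; cable-2 < cable-8; cable-8 < cable-9; cable-9 < cable-15; cable-15 < cable-4.
Together: cable-3 < cable-7 < cable-2 < cable-8 < cable-9 < cable-15 < cable-4.
So cable-3 < cable-4; cable-4 is the longer of the two.

cable-4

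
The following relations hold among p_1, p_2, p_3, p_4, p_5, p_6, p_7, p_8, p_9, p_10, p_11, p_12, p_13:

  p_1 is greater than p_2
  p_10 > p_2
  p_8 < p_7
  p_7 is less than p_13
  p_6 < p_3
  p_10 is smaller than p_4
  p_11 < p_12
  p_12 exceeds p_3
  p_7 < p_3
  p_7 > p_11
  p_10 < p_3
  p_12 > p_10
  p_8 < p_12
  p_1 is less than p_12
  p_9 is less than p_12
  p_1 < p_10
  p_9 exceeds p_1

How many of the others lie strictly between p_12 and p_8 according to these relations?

Chaining upward from p_8 reaches: p_7, p_3, p_13.
Chaining downward from p_12 reaches: p_2, p_6, p_11, p_1, p_9, p_7, p_10, p_3.
Strictly between p_8 and p_12 are those in both lists: p_7, p_3 — 2 elements.

2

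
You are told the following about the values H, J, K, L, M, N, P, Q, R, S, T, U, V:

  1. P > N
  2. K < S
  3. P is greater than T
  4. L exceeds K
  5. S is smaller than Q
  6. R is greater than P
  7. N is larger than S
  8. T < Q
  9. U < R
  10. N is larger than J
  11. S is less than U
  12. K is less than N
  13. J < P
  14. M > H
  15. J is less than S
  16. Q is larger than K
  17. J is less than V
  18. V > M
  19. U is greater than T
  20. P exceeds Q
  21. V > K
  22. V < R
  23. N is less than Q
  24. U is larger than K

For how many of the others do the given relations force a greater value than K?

8

From K the given relations immediately reach S, U, V, L, N, Q.
From those, P, R — 8 in total.
Nothing else is reachable above K; 8 in all.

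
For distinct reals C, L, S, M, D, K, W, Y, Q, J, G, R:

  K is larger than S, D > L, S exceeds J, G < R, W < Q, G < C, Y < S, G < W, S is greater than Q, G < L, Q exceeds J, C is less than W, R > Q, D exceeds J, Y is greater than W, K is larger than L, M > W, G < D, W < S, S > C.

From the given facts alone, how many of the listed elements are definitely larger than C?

Directly above C: W, S.
One step further: Q, Y, M, K (6 so far).
One step further: R (7 so far).
No other element is forced above C by the given relations, so the count is 7.

7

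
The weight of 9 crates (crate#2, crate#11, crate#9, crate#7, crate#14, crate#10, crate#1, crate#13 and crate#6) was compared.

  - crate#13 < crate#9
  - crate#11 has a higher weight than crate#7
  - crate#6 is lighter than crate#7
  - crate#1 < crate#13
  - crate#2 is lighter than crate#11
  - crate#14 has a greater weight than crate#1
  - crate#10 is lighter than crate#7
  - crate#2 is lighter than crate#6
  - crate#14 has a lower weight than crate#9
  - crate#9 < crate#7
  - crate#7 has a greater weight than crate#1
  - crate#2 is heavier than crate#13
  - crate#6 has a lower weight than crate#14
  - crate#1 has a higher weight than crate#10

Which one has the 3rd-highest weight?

crate#9

Piecing the relations together gives one ordering: crate#10 < crate#1 < crate#13 < crate#2 < crate#6 < crate#14 < crate#9 < crate#7 < crate#11.
The 3rd largest is crate#9.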